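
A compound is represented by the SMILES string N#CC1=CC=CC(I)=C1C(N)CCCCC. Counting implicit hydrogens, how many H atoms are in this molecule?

Walk through each heavy atom and fill implicit hydrogens from standard valence (C 4, N 3, O 2, S 2, halogen 1):
  atom 1: N, bond orders sum to 3 (valence 3) → 0 H
  atom 2: C, bond orders sum to 4 (valence 4) → 0 H
  atom 3: C, bond orders sum to 4 (valence 4) → 0 H
  atom 4: C, bond orders sum to 3 (valence 4) → 1 H
  atom 5: C, bond orders sum to 3 (valence 4) → 1 H
  atom 6: C, bond orders sum to 3 (valence 4) → 1 H
  atom 7: C, bond orders sum to 4 (valence 4) → 0 H
  atom 8: I (halogen, monovalent) → 0 H
  atom 9: C, bond orders sum to 4 (valence 4) → 0 H
  atom 10: C, bond orders sum to 3 (valence 4) → 1 H
  atom 11: N, bond orders sum to 1 (valence 3) → 2 H
  atom 12: C, bond orders sum to 2 (valence 4) → 2 H
  atom 13: C, bond orders sum to 2 (valence 4) → 2 H
  atom 14: C, bond orders sum to 2 (valence 4) → 2 H
  atom 15: C, bond orders sum to 2 (valence 4) → 2 H
  atom 16: C, bond orders sum to 1 (valence 4) → 3 H
Total hydrogens: 17.

17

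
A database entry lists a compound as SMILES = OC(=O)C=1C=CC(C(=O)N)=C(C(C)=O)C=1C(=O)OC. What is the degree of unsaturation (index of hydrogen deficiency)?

8

Molecular formula: C12H11NO6.
DoU = (2C + 2 + N − H − X) / 2, where X is the halogen count and O/S are ignored.
    = (2·12 + 2 + 1 − 11 − 0) / 2 = 16 / 2 = 8.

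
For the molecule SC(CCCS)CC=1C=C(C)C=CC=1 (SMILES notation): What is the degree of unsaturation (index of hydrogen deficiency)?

Degree of unsaturation = (number of rings) + (number of π bonds).
Ring closures in the SMILES: 1.
π bonds: 3 double bonds (each 1 DoU) → 3 DoU from unsaturation.
Total DoU = 1 + 3 = 4.

4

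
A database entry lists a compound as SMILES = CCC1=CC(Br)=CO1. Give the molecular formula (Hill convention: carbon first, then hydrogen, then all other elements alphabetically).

Walk through each heavy atom and fill implicit hydrogens from standard valence (C 4, N 3, O 2, S 2, halogen 1):
  atom 1: C, bond orders sum to 1 (valence 4) → 3 H
  atom 2: C, bond orders sum to 2 (valence 4) → 2 H
  atom 3: C, bond orders sum to 4 (valence 4) → 0 H
  atom 4: C, bond orders sum to 3 (valence 4) → 1 H
  atom 5: C, bond orders sum to 4 (valence 4) → 0 H
  atom 6: Br (halogen, monovalent) → 0 H
  atom 7: C, bond orders sum to 3 (valence 4) → 1 H
  atom 8: O, bond orders sum to 2 (valence 2) → 0 H
Totals → C:6, H:7, Br:1, O:1.
In Hill order: C6H7BrO.

C6H7BrO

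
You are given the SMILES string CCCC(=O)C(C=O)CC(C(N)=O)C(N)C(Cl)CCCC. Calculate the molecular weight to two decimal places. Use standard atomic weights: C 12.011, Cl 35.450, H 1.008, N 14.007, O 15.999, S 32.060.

318.84 g/mol

First, the molecular formula is C15H27ClN2O3 (counting implicit H from valence).
  C: 15 × 12.011 = 180.165
  Cl: 1 × 35.450 = 35.450
  H: 27 × 1.008 = 27.216
  N: 2 × 14.007 = 28.014
  O: 3 × 15.999 = 47.997
Sum: 15×12.011 + 1×35.450 + 27×1.008 + 2×14.007 + 3×15.999 = 318.842 → 318.84 g/mol.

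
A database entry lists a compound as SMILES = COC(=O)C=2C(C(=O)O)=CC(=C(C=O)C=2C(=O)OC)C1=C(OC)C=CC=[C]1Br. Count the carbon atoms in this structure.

19

Count every carbon token in the SMILES (each C, including those in ring-closure positions and inside branches).
Carbon count: 19.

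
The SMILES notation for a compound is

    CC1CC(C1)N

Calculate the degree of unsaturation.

1

Degree of unsaturation = (number of rings) + (number of π bonds).
Ring closures in the SMILES: 1.
π bonds: none → 0 DoU from unsaturation.
Total DoU = 1 + 0 = 1.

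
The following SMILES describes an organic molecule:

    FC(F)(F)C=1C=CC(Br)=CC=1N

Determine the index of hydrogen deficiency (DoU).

4

Molecular formula: C7H5BrF3N.
DoU = (2C + 2 + N − H − X) / 2, where X is the halogen count and O/S are ignored.
    = (2·7 + 2 + 1 − 5 − 4) / 2 = 8 / 2 = 4.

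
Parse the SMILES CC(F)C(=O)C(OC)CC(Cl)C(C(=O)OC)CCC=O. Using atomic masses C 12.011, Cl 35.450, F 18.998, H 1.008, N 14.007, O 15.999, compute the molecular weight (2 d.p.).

310.75 g/mol

First, the molecular formula is C13H20ClFO5 (counting implicit H from valence).
  C: 13 × 12.011 = 156.143
  Cl: 1 × 35.450 = 35.450
  F: 1 × 18.998 = 18.998
  H: 20 × 1.008 = 20.160
  O: 5 × 15.999 = 79.995
Sum: 13×12.011 + 1×35.450 + 1×18.998 + 20×1.008 + 5×15.999 = 310.746 → 310.75 g/mol.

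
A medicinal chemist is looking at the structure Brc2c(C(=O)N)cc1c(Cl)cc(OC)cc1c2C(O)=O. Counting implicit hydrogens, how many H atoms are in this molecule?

Walk through each heavy atom and fill implicit hydrogens from standard valence (C 4, N 3, O 2, S 2, halogen 1); for lowercase aromatic atoms, an aromatic c carries 1 H when it has two neighbours and 0 H with three, and aromatic n carries 0 H:
  atom 1: Br (halogen, monovalent) → 0 H
  atom 2: aromatic c, 3 neighbours → 0 H
  atom 3: aromatic c, 3 neighbours → 0 H
  atom 4: C, bond orders sum to 4 (valence 4) → 0 H
  atom 5: O, bond orders sum to 2 (valence 2) → 0 H
  atom 6: N, bond orders sum to 1 (valence 3) → 2 H
  atom 7: aromatic c, 2 neighbours → 1 H
  atom 8: aromatic c, 3 neighbours → 0 H
  atom 9: aromatic c, 3 neighbours → 0 H
  atom 10: Cl (halogen, monovalent) → 0 H
  atom 11: aromatic c, 2 neighbours → 1 H
  atom 12: aromatic c, 3 neighbours → 0 H
  atom 13: O, bond orders sum to 2 (valence 2) → 0 H
  atom 14: C, bond orders sum to 1 (valence 4) → 3 H
  atom 15: aromatic c, 2 neighbours → 1 H
  atom 16: aromatic c, 3 neighbours → 0 H
  atom 17: aromatic c, 3 neighbours → 0 H
  atom 18: C, bond orders sum to 4 (valence 4) → 0 H
  atom 19: O, bond orders sum to 1 (valence 2) → 1 H
  atom 20: O, bond orders sum to 2 (valence 2) → 0 H
Total hydrogens: 9.

9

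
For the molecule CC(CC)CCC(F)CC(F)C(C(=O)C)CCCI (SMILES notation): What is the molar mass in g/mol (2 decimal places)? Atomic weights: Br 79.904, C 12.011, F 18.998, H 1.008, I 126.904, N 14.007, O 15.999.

388.28 g/mol

First, the molecular formula is C15H27F2IO (counting implicit H from valence).
  C: 15 × 12.011 = 180.165
  F: 2 × 18.998 = 37.996
  H: 27 × 1.008 = 27.216
  I: 1 × 126.904 = 126.904
  O: 1 × 15.999 = 15.999
Sum: 15×12.011 + 2×18.998 + 27×1.008 + 1×126.904 + 1×15.999 = 388.280 → 388.28 g/mol.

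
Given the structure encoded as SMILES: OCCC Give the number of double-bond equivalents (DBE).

0

Molecular formula: C3H8O.
DoU = (2C + 2 + N − H − X) / 2, where X is the halogen count and O/S are ignored.
    = (2·3 + 2 + 0 − 8 − 0) / 2 = 0 / 2 = 0.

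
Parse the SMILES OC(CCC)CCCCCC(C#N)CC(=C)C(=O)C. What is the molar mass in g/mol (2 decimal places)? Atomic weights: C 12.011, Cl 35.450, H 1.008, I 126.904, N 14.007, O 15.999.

First, the molecular formula is C16H27NO2 (counting implicit H from valence).
  C: 16 × 12.011 = 192.176
  H: 27 × 1.008 = 27.216
  N: 1 × 14.007 = 14.007
  O: 2 × 15.999 = 31.998
Sum: 16×12.011 + 27×1.008 + 1×14.007 + 2×15.999 = 265.397 → 265.40 g/mol.

265.40 g/mol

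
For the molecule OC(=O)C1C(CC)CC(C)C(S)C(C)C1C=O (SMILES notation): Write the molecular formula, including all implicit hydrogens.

C13H22O3S

Walk through each heavy atom and fill implicit hydrogens from standard valence (C 4, N 3, O 2, S 2, halogen 1):
  atom 1: O, bond orders sum to 1 (valence 2) → 1 H
  atom 2: C, bond orders sum to 4 (valence 4) → 0 H
  atom 3: O, bond orders sum to 2 (valence 2) → 0 H
  atom 4: C, bond orders sum to 3 (valence 4) → 1 H
  atom 5: C, bond orders sum to 3 (valence 4) → 1 H
  atom 6: C, bond orders sum to 2 (valence 4) → 2 H
  atom 7: C, bond orders sum to 1 (valence 4) → 3 H
  atom 8: C, bond orders sum to 2 (valence 4) → 2 H
  atom 9: C, bond orders sum to 3 (valence 4) → 1 H
  atom 10: C, bond orders sum to 1 (valence 4) → 3 H
  atom 11: C, bond orders sum to 3 (valence 4) → 1 H
  atom 12: S, bond orders sum to 1 (valence 2) → 1 H
  atom 13: C, bond orders sum to 3 (valence 4) → 1 H
  atom 14: C, bond orders sum to 1 (valence 4) → 3 H
  atom 15: C, bond orders sum to 3 (valence 4) → 1 H
  atom 16: C, bond orders sum to 3 (valence 4) → 1 H
  atom 17: O, bond orders sum to 2 (valence 2) → 0 H
Totals → C:13, H:22, O:3, S:1.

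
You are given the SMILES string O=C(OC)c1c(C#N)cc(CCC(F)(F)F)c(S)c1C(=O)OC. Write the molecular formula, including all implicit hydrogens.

Walk through each heavy atom and fill implicit hydrogens from standard valence (C 4, N 3, O 2, S 2, halogen 1); for lowercase aromatic atoms, an aromatic c carries 1 H when it has two neighbours and 0 H with three, and aromatic n carries 0 H:
  atom 1: O, bond orders sum to 2 (valence 2) → 0 H
  atom 2: C, bond orders sum to 4 (valence 4) → 0 H
  atom 3: O, bond orders sum to 2 (valence 2) → 0 H
  atom 4: C, bond orders sum to 1 (valence 4) → 3 H
  atom 5: aromatic c, 3 neighbours → 0 H
  atom 6: aromatic c, 3 neighbours → 0 H
  atom 7: C, bond orders sum to 4 (valence 4) → 0 H
  atom 8: N, bond orders sum to 3 (valence 3) → 0 H
  atom 9: aromatic c, 2 neighbours → 1 H
  atom 10: aromatic c, 3 neighbours → 0 H
  atom 11: C, bond orders sum to 2 (valence 4) → 2 H
  atom 12: C, bond orders sum to 2 (valence 4) → 2 H
  atom 13: C, bond orders sum to 4 (valence 4) → 0 H
  atom 14: F (halogen, monovalent) → 0 H
  atom 15: F (halogen, monovalent) → 0 H
  atom 16: F (halogen, monovalent) → 0 H
  atom 17: aromatic c, 3 neighbours → 0 H
  atom 18: S, bond orders sum to 1 (valence 2) → 1 H
  atom 19: aromatic c, 3 neighbours → 0 H
  atom 20: C, bond orders sum to 4 (valence 4) → 0 H
  atom 21: O, bond orders sum to 2 (valence 2) → 0 H
  atom 22: O, bond orders sum to 2 (valence 2) → 0 H
  atom 23: C, bond orders sum to 1 (valence 4) → 3 H
Totals → C:14, H:12, F:3, N:1, O:4, S:1.
In Hill order: C14H12F3NO4S.

C14H12F3NO4S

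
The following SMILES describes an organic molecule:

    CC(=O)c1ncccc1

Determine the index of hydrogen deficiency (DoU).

Molecular formula: C7H7NO.
DoU = (2C + 2 + N − H − X) / 2, where X is the halogen count and O/S are ignored.
    = (2·7 + 2 + 1 − 7 − 0) / 2 = 10 / 2 = 5.

5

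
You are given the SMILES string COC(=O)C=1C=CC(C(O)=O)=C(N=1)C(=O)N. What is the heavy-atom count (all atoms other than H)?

Every atom symbol written in the SMILES (organic subset) is one heavy atom; implicit H are not written.
Heavy atoms by element → C:9, N:2, O:5.
Total: 16.

16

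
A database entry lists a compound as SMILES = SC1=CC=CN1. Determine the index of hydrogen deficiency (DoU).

3

Degree of unsaturation = (number of rings) + (number of π bonds).
Ring closures in the SMILES: 1.
π bonds: 2 double bonds (each 1 DoU) → 2 DoU from unsaturation.
Total DoU = 1 + 2 = 3.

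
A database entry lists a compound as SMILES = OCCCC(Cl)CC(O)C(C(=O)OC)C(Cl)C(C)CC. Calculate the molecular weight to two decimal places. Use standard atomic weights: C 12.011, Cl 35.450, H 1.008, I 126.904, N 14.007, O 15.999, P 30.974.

First, the molecular formula is C14H26Cl2O4 (counting implicit H from valence).
  C: 14 × 12.011 = 168.154
  Cl: 2 × 35.450 = 70.900
  H: 26 × 1.008 = 26.208
  O: 4 × 15.999 = 63.996
Sum: 14×12.011 + 2×35.450 + 26×1.008 + 4×15.999 = 329.258 → 329.26 g/mol.

329.26 g/mol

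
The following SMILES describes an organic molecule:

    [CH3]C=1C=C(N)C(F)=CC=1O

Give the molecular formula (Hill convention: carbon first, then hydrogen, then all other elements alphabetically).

Walk through each heavy atom and fill implicit hydrogens from standard valence (C 4, N 3, O 2, S 2, halogen 1):
  atom 1: C with explicit H count 3
  atom 2: C, bond orders sum to 4 (valence 4) → 0 H
  atom 3: C, bond orders sum to 3 (valence 4) → 1 H
  atom 4: C, bond orders sum to 4 (valence 4) → 0 H
  atom 5: N, bond orders sum to 1 (valence 3) → 2 H
  atom 6: C, bond orders sum to 4 (valence 4) → 0 H
  atom 7: F (halogen, monovalent) → 0 H
  atom 8: C, bond orders sum to 3 (valence 4) → 1 H
  atom 9: C, bond orders sum to 4 (valence 4) → 0 H
  atom 10: O, bond orders sum to 1 (valence 2) → 1 H
Totals → C:7, H:8, F:1, N:1, O:1.

C7H8FNO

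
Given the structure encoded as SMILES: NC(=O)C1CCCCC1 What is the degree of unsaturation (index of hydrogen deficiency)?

Degree of unsaturation = (number of rings) + (number of π bonds).
Ring closures in the SMILES: 1.
π bonds: 1 double bond (each 1 DoU) → 1 DoU from unsaturation.
Total DoU = 1 + 1 = 2.

2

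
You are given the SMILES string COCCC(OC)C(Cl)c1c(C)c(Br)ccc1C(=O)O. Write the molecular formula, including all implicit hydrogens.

C14H18BrClO4

Walk through each heavy atom and fill implicit hydrogens from standard valence (C 4, N 3, O 2, S 2, halogen 1); for lowercase aromatic atoms, an aromatic c carries 1 H when it has two neighbours and 0 H with three, and aromatic n carries 0 H:
  atom 1: C, bond orders sum to 1 (valence 4) → 3 H
  atom 2: O, bond orders sum to 2 (valence 2) → 0 H
  atom 3: C, bond orders sum to 2 (valence 4) → 2 H
  atom 4: C, bond orders sum to 2 (valence 4) → 2 H
  atom 5: C, bond orders sum to 3 (valence 4) → 1 H
  atom 6: O, bond orders sum to 2 (valence 2) → 0 H
  atom 7: C, bond orders sum to 1 (valence 4) → 3 H
  atom 8: C, bond orders sum to 3 (valence 4) → 1 H
  atom 9: Cl (halogen, monovalent) → 0 H
  atom 10: aromatic c, 3 neighbours → 0 H
  atom 11: aromatic c, 3 neighbours → 0 H
  atom 12: C, bond orders sum to 1 (valence 4) → 3 H
  atom 13: aromatic c, 3 neighbours → 0 H
  atom 14: Br (halogen, monovalent) → 0 H
  atom 15: aromatic c, 2 neighbours → 1 H
  atom 16: aromatic c, 2 neighbours → 1 H
  atom 17: aromatic c, 3 neighbours → 0 H
  atom 18: C, bond orders sum to 4 (valence 4) → 0 H
  atom 19: O, bond orders sum to 2 (valence 2) → 0 H
  atom 20: O, bond orders sum to 1 (valence 2) → 1 H
Totals → C:14, H:18, Br:1, Cl:1, O:4.
In Hill order: C14H18BrClO4.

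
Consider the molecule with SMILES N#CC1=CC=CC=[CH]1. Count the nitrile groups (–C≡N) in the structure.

The nitrile motif appears at heavy-atom position 2 in the SMILES.
Nitrile count: 1.

1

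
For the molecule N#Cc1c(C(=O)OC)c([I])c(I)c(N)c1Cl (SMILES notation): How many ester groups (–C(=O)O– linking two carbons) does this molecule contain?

The ester motif appears at heavy-atom position 5 in the SMILES.
Other groups present: 1 nitrile, 1 primary amine.
Ester count: 1.

1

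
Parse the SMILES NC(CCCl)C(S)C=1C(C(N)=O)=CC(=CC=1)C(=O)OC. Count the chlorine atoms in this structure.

Scan the SMILES for Cl atoms (remember two-letter symbols like Cl and Br are single atoms).
Chlorine count: 1.

1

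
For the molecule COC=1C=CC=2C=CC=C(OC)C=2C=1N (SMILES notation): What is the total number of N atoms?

Scan the SMILES for N atoms (remember two-letter symbols like Cl and Br are single atoms).
Nitrogen count: 1.

1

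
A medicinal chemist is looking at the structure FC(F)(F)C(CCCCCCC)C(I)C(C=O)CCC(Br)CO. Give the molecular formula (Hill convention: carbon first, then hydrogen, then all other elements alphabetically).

C16H27BrF3IO2

Walk through each heavy atom and fill implicit hydrogens from standard valence (C 4, N 3, O 2, S 2, halogen 1):
  atom 1: F (halogen, monovalent) → 0 H
  atom 2: C, bond orders sum to 4 (valence 4) → 0 H
  atom 3: F (halogen, monovalent) → 0 H
  atom 4: F (halogen, monovalent) → 0 H
  atom 5: C, bond orders sum to 3 (valence 4) → 1 H
  atom 6: C, bond orders sum to 2 (valence 4) → 2 H
  atom 7: C, bond orders sum to 2 (valence 4) → 2 H
  atom 8: C, bond orders sum to 2 (valence 4) → 2 H
  atom 9: C, bond orders sum to 2 (valence 4) → 2 H
  atom 10: C, bond orders sum to 2 (valence 4) → 2 H
  atom 11: C, bond orders sum to 2 (valence 4) → 2 H
  atom 12: C, bond orders sum to 1 (valence 4) → 3 H
  atom 13: C, bond orders sum to 3 (valence 4) → 1 H
  atom 14: I (halogen, monovalent) → 0 H
  atom 15: C, bond orders sum to 3 (valence 4) → 1 H
  atom 16: C, bond orders sum to 3 (valence 4) → 1 H
  atom 17: O, bond orders sum to 2 (valence 2) → 0 H
  atom 18: C, bond orders sum to 2 (valence 4) → 2 H
  atom 19: C, bond orders sum to 2 (valence 4) → 2 H
  atom 20: C, bond orders sum to 3 (valence 4) → 1 H
  atom 21: Br (halogen, monovalent) → 0 H
  atom 22: C, bond orders sum to 2 (valence 4) → 2 H
  atom 23: O, bond orders sum to 1 (valence 2) → 1 H
Totals → C:16, H:27, Br:1, F:3, I:1, O:2.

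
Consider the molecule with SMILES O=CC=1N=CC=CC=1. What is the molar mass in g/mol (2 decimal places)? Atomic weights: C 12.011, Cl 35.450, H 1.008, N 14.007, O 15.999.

First, the molecular formula is C6H5NO (counting implicit H from valence).
  C: 6 × 12.011 = 72.066
  H: 5 × 1.008 = 5.040
  N: 1 × 14.007 = 14.007
  O: 1 × 15.999 = 15.999
Sum: 6×12.011 + 5×1.008 + 1×14.007 + 1×15.999 = 107.112 → 107.11 g/mol.

107.11 g/mol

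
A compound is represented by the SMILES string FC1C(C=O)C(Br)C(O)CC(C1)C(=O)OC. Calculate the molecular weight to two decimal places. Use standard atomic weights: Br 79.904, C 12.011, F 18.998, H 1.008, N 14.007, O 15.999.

First, the molecular formula is C10H14BrFO4 (counting implicit H from valence).
  Br: 1 × 79.904 = 79.904
  C: 10 × 12.011 = 120.110
  F: 1 × 18.998 = 18.998
  H: 14 × 1.008 = 14.112
  O: 4 × 15.999 = 63.996
Sum: 1×79.904 + 10×12.011 + 1×18.998 + 14×1.008 + 4×15.999 = 297.120 → 297.12 g/mol.

297.12 g/mol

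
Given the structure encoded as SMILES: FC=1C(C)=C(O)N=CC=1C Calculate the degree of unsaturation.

4

Molecular formula: C7H8FNO.
DoU = (2C + 2 + N − H − X) / 2, where X is the halogen count and O/S are ignored.
    = (2·7 + 2 + 1 − 8 − 1) / 2 = 8 / 2 = 4.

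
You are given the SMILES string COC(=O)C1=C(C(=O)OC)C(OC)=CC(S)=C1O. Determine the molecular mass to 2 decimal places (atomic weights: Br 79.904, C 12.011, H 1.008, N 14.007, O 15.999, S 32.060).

First, the molecular formula is C11H12O6S (counting implicit H from valence).
  C: 11 × 12.011 = 132.121
  H: 12 × 1.008 = 12.096
  O: 6 × 15.999 = 95.994
  S: 1 × 32.060 = 32.060
Sum: 11×12.011 + 12×1.008 + 6×15.999 + 1×32.060 = 272.271 → 272.27 g/mol.

272.27 g/mol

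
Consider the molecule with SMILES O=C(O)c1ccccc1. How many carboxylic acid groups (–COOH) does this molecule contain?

1

The carboxylic acid motif appears at heavy-atom position 2 in the SMILES.
Carboxylic acid count: 1.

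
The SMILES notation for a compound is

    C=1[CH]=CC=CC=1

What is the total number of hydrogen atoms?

Walk through each heavy atom and fill implicit hydrogens from standard valence (C 4, N 3, O 2, S 2, halogen 1):
  atom 1: C, bond orders sum to 3 (valence 4) → 1 H
  atom 2: C with explicit H count 1
  atom 3: C, bond orders sum to 3 (valence 4) → 1 H
  atom 4: C, bond orders sum to 3 (valence 4) → 1 H
  atom 5: C, bond orders sum to 3 (valence 4) → 1 H
  atom 6: C, bond orders sum to 3 (valence 4) → 1 H
Total hydrogens: 6.

6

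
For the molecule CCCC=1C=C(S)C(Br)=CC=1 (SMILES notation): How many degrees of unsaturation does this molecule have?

Molecular formula: C9H11BrS.
DoU = (2C + 2 + N − H − X) / 2, where X is the halogen count and O/S are ignored.
    = (2·9 + 2 + 0 − 11 − 1) / 2 = 8 / 2 = 4.

4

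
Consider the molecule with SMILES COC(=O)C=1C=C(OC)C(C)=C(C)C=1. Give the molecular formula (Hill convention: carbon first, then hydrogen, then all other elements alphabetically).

C11H14O3

Walk through each heavy atom and fill implicit hydrogens from standard valence (C 4, N 3, O 2, S 2, halogen 1):
  atom 1: C, bond orders sum to 1 (valence 4) → 3 H
  atom 2: O, bond orders sum to 2 (valence 2) → 0 H
  atom 3: C, bond orders sum to 4 (valence 4) → 0 H
  atom 4: O, bond orders sum to 2 (valence 2) → 0 H
  atom 5: C, bond orders sum to 4 (valence 4) → 0 H
  atom 6: C, bond orders sum to 3 (valence 4) → 1 H
  atom 7: C, bond orders sum to 4 (valence 4) → 0 H
  atom 8: O, bond orders sum to 2 (valence 2) → 0 H
  atom 9: C, bond orders sum to 1 (valence 4) → 3 H
  atom 10: C, bond orders sum to 4 (valence 4) → 0 H
  atom 11: C, bond orders sum to 1 (valence 4) → 3 H
  atom 12: C, bond orders sum to 4 (valence 4) → 0 H
  atom 13: C, bond orders sum to 1 (valence 4) → 3 H
  atom 14: C, bond orders sum to 3 (valence 4) → 1 H
Totals → C:11, H:14, O:3.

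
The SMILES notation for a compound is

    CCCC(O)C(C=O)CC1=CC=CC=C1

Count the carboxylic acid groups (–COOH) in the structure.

Scan the SMILES for the carboxylic acid motif — none present.
Groups that are present: 1 aldehyde, 1 hydroxyl.

0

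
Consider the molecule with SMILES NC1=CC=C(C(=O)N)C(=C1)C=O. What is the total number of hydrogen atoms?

8

Walk through each heavy atom and fill implicit hydrogens from standard valence (C 4, N 3, O 2, S 2, halogen 1):
  atom 1: N, bond orders sum to 1 (valence 3) → 2 H
  atom 2: C, bond orders sum to 4 (valence 4) → 0 H
  atom 3: C, bond orders sum to 3 (valence 4) → 1 H
  atom 4: C, bond orders sum to 3 (valence 4) → 1 H
  atom 5: C, bond orders sum to 4 (valence 4) → 0 H
  atom 6: C, bond orders sum to 4 (valence 4) → 0 H
  atom 7: O, bond orders sum to 2 (valence 2) → 0 H
  atom 8: N, bond orders sum to 1 (valence 3) → 2 H
  atom 9: C, bond orders sum to 4 (valence 4) → 0 H
  atom 10: C, bond orders sum to 3 (valence 4) → 1 H
  atom 11: C, bond orders sum to 3 (valence 4) → 1 H
  atom 12: O, bond orders sum to 2 (valence 2) → 0 H
Total hydrogens: 8.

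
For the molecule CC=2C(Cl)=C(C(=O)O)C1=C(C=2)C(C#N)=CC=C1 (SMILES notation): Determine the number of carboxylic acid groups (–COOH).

The carboxylic acid motif appears at heavy-atom position 6 in the SMILES.
Other groups present: 1 nitrile.
Carboxylic acid count: 1.

1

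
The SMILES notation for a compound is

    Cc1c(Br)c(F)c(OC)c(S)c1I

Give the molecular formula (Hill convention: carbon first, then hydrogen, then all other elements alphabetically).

C8H7BrFIOS

Walk through each heavy atom and fill implicit hydrogens from standard valence (C 4, N 3, O 2, S 2, halogen 1); for lowercase aromatic atoms, an aromatic c carries 1 H when it has two neighbours and 0 H with three, and aromatic n carries 0 H:
  atom 1: C, bond orders sum to 1 (valence 4) → 3 H
  atom 2: aromatic c, 3 neighbours → 0 H
  atom 3: aromatic c, 3 neighbours → 0 H
  atom 4: Br (halogen, monovalent) → 0 H
  atom 5: aromatic c, 3 neighbours → 0 H
  atom 6: F (halogen, monovalent) → 0 H
  atom 7: aromatic c, 3 neighbours → 0 H
  atom 8: O, bond orders sum to 2 (valence 2) → 0 H
  atom 9: C, bond orders sum to 1 (valence 4) → 3 H
  atom 10: aromatic c, 3 neighbours → 0 H
  atom 11: S, bond orders sum to 1 (valence 2) → 1 H
  atom 12: aromatic c, 3 neighbours → 0 H
  atom 13: I (halogen, monovalent) → 0 H
Totals → C:8, H:7, Br:1, F:1, I:1, O:1, S:1.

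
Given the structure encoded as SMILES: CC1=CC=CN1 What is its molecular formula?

Walk through each heavy atom and fill implicit hydrogens from standard valence (C 4, N 3, O 2, S 2, halogen 1):
  atom 1: C, bond orders sum to 1 (valence 4) → 3 H
  atom 2: C, bond orders sum to 4 (valence 4) → 0 H
  atom 3: C, bond orders sum to 3 (valence 4) → 1 H
  atom 4: C, bond orders sum to 3 (valence 4) → 1 H
  atom 5: C, bond orders sum to 3 (valence 4) → 1 H
  atom 6: N, bond orders sum to 2 (valence 3) → 1 H
Totals → C:5, H:7, N:1.
In Hill order: C5H7N.

C5H7N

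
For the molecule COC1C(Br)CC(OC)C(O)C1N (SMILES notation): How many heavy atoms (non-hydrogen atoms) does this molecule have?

Every atom symbol written in the SMILES (organic subset) is one heavy atom; implicit H are not written.
Heavy atoms by element → Br:1, C:8, N:1, O:3.
Total: 13.

13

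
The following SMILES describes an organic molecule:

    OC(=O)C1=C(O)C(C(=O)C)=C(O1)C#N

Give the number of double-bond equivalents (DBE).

7

Degree of unsaturation = (number of rings) + (number of π bonds).
Ring closures in the SMILES: 1.
π bonds: 4 double bonds (each 1 DoU), 1 triple bond (each 2 DoU) → 6 DoU from unsaturation.
Total DoU = 1 + 6 = 7.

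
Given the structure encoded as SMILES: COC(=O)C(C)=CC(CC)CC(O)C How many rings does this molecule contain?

In SMILES, each pair of matching ring-closure digits denotes one ring-closing bond; the number of such bonds equals the number of independent rings.
Ring-closure bonds here: 0.

0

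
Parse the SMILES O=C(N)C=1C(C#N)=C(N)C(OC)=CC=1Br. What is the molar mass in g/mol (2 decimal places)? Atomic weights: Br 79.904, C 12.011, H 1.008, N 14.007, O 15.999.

First, the molecular formula is C9H8BrN3O2 (counting implicit H from valence).
  Br: 1 × 79.904 = 79.904
  C: 9 × 12.011 = 108.099
  H: 8 × 1.008 = 8.064
  N: 3 × 14.007 = 42.021
  O: 2 × 15.999 = 31.998
Sum: 1×79.904 + 9×12.011 + 8×1.008 + 3×14.007 + 2×15.999 = 270.086 → 270.09 g/mol.

270.09 g/mol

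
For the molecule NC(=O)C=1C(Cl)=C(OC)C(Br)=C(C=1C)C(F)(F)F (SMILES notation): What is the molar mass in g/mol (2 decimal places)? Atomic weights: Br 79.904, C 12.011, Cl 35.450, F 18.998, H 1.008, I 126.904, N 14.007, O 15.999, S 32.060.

First, the molecular formula is C10H8BrClF3NO2 (counting implicit H from valence).
  Br: 1 × 79.904 = 79.904
  C: 10 × 12.011 = 120.110
  Cl: 1 × 35.450 = 35.450
  F: 3 × 18.998 = 56.994
  H: 8 × 1.008 = 8.064
  N: 1 × 14.007 = 14.007
  O: 2 × 15.999 = 31.998
Sum: 1×79.904 + 10×12.011 + 1×35.450 + 3×18.998 + 8×1.008 + 1×14.007 + 2×15.999 = 346.527 → 346.53 g/mol.

346.53 g/mol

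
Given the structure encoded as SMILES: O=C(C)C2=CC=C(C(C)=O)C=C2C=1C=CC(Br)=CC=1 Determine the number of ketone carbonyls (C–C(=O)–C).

2

The ketone motif appears at heavy-atom positions 2, 8 in the SMILES.
Ketone count: 2.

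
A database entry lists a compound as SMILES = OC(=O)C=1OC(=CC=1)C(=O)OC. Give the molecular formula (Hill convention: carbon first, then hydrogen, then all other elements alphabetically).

Walk through each heavy atom and fill implicit hydrogens from standard valence (C 4, N 3, O 2, S 2, halogen 1):
  atom 1: O, bond orders sum to 1 (valence 2) → 1 H
  atom 2: C, bond orders sum to 4 (valence 4) → 0 H
  atom 3: O, bond orders sum to 2 (valence 2) → 0 H
  atom 4: C, bond orders sum to 4 (valence 4) → 0 H
  atom 5: O, bond orders sum to 2 (valence 2) → 0 H
  atom 6: C, bond orders sum to 4 (valence 4) → 0 H
  atom 7: C, bond orders sum to 3 (valence 4) → 1 H
  atom 8: C, bond orders sum to 3 (valence 4) → 1 H
  atom 9: C, bond orders sum to 4 (valence 4) → 0 H
  atom 10: O, bond orders sum to 2 (valence 2) → 0 H
  atom 11: O, bond orders sum to 2 (valence 2) → 0 H
  atom 12: C, bond orders sum to 1 (valence 4) → 3 H
Totals → C:7, H:6, O:5.

C7H6O5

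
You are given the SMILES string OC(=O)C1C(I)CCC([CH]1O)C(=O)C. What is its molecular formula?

C9H13IO4

Walk through each heavy atom and fill implicit hydrogens from standard valence (C 4, N 3, O 2, S 2, halogen 1):
  atom 1: O, bond orders sum to 1 (valence 2) → 1 H
  atom 2: C, bond orders sum to 4 (valence 4) → 0 H
  atom 3: O, bond orders sum to 2 (valence 2) → 0 H
  atom 4: C, bond orders sum to 3 (valence 4) → 1 H
  atom 5: C, bond orders sum to 3 (valence 4) → 1 H
  atom 6: I (halogen, monovalent) → 0 H
  atom 7: C, bond orders sum to 2 (valence 4) → 2 H
  atom 8: C, bond orders sum to 2 (valence 4) → 2 H
  atom 9: C, bond orders sum to 3 (valence 4) → 1 H
  atom 10: C with explicit H count 1
  atom 11: O, bond orders sum to 1 (valence 2) → 1 H
  atom 12: C, bond orders sum to 4 (valence 4) → 0 H
  atom 13: O, bond orders sum to 2 (valence 2) → 0 H
  atom 14: C, bond orders sum to 1 (valence 4) → 3 H
Totals → C:9, H:13, I:1, O:4.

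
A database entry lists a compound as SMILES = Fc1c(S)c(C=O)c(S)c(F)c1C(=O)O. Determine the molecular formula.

Walk through each heavy atom and fill implicit hydrogens from standard valence (C 4, N 3, O 2, S 2, halogen 1); for lowercase aromatic atoms, an aromatic c carries 1 H when it has two neighbours and 0 H with three, and aromatic n carries 0 H:
  atom 1: F (halogen, monovalent) → 0 H
  atom 2: aromatic c, 3 neighbours → 0 H
  atom 3: aromatic c, 3 neighbours → 0 H
  atom 4: S, bond orders sum to 1 (valence 2) → 1 H
  atom 5: aromatic c, 3 neighbours → 0 H
  atom 6: C, bond orders sum to 3 (valence 4) → 1 H
  atom 7: O, bond orders sum to 2 (valence 2) → 0 H
  atom 8: aromatic c, 3 neighbours → 0 H
  atom 9: S, bond orders sum to 1 (valence 2) → 1 H
  atom 10: aromatic c, 3 neighbours → 0 H
  atom 11: F (halogen, monovalent) → 0 H
  atom 12: aromatic c, 3 neighbours → 0 H
  atom 13: C, bond orders sum to 4 (valence 4) → 0 H
  atom 14: O, bond orders sum to 2 (valence 2) → 0 H
  atom 15: O, bond orders sum to 1 (valence 2) → 1 H
Totals → C:8, H:4, F:2, O:3, S:2.
In Hill order: C8H4F2O3S2.

C8H4F2O3S2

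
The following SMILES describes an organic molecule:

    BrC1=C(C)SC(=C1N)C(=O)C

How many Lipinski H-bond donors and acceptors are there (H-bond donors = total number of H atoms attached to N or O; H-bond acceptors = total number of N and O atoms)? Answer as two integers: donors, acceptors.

2, 2

Donors: find every N or O and count the H atoms it carries.
  atom 8 (N): bond orders sum to 1 → 2 H
  atom 10 (O): bond orders sum to 2 → 0 H
Lipinski HBD = 2.
Acceptors: N atoms = 1, O atoms = 1 → HBA = 2.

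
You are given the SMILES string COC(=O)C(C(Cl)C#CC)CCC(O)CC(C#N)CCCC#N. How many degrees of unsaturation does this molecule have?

Degree of unsaturation = (number of rings) + (number of π bonds).
Ring closures in the SMILES: 0.
π bonds: 1 double bond (each 1 DoU), 3 triple bonds (each 2 DoU) → 7 DoU from unsaturation.
Total DoU = 0 + 7 = 7.

7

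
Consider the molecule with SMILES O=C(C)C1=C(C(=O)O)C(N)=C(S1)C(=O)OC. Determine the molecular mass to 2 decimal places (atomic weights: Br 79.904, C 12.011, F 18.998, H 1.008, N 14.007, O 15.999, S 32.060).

243.23 g/mol

First, the molecular formula is C9H9NO5S (counting implicit H from valence).
  C: 9 × 12.011 = 108.099
  H: 9 × 1.008 = 9.072
  N: 1 × 14.007 = 14.007
  O: 5 × 15.999 = 79.995
  S: 1 × 32.060 = 32.060
Sum: 9×12.011 + 9×1.008 + 1×14.007 + 5×15.999 + 1×32.060 = 243.233 → 243.23 g/mol.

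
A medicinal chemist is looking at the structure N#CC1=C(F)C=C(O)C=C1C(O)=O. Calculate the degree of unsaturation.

7

Molecular formula: C8H4FNO3.
DoU = (2C + 2 + N − H − X) / 2, where X is the halogen count and O/S are ignored.
    = (2·8 + 2 + 1 − 4 − 1) / 2 = 14 / 2 = 7.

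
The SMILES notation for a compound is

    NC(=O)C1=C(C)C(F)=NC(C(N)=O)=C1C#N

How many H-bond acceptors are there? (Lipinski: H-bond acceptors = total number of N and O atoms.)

6

N atoms: 4; O atoms: 2.
Lipinski HBA = 4 + 2 = 6.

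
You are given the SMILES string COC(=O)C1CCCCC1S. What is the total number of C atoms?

Count every carbon token in the SMILES (each C, including those in ring-closure positions and inside branches).
Carbon count: 8.

8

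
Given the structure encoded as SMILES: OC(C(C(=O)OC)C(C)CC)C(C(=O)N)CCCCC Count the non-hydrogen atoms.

20

Every atom symbol written in the SMILES (organic subset) is one heavy atom; implicit H are not written.
Heavy atoms by element → C:15, N:1, O:4.
Total: 20.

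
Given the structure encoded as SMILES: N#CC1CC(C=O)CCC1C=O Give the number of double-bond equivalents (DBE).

5

Molecular formula: C9H11NO2.
DoU = (2C + 2 + N − H − X) / 2, where X is the halogen count and O/S are ignored.
    = (2·9 + 2 + 1 − 11 − 0) / 2 = 10 / 2 = 5.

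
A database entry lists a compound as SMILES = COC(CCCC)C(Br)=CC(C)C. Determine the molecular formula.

C11H21BrO

Walk through each heavy atom and fill implicit hydrogens from standard valence (C 4, N 3, O 2, S 2, halogen 1):
  atom 1: C, bond orders sum to 1 (valence 4) → 3 H
  atom 2: O, bond orders sum to 2 (valence 2) → 0 H
  atom 3: C, bond orders sum to 3 (valence 4) → 1 H
  atom 4: C, bond orders sum to 2 (valence 4) → 2 H
  atom 5: C, bond orders sum to 2 (valence 4) → 2 H
  atom 6: C, bond orders sum to 2 (valence 4) → 2 H
  atom 7: C, bond orders sum to 1 (valence 4) → 3 H
  atom 8: C, bond orders sum to 4 (valence 4) → 0 H
  atom 9: Br (halogen, monovalent) → 0 H
  atom 10: C, bond orders sum to 3 (valence 4) → 1 H
  atom 11: C, bond orders sum to 3 (valence 4) → 1 H
  atom 12: C, bond orders sum to 1 (valence 4) → 3 H
  atom 13: C, bond orders sum to 1 (valence 4) → 3 H
Totals → C:11, H:21, Br:1, O:1.
In Hill order: C11H21BrO.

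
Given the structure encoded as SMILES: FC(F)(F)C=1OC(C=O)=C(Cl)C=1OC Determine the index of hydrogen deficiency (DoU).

Degree of unsaturation = (number of rings) + (number of π bonds).
Ring closures in the SMILES: 1.
π bonds: 3 double bonds (each 1 DoU) → 3 DoU from unsaturation.
Total DoU = 1 + 3 = 4.

4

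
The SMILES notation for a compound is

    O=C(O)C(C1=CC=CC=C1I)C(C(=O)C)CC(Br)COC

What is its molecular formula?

Walk through each heavy atom and fill implicit hydrogens from standard valence (C 4, N 3, O 2, S 2, halogen 1):
  atom 1: O, bond orders sum to 2 (valence 2) → 0 H
  atom 2: C, bond orders sum to 4 (valence 4) → 0 H
  atom 3: O, bond orders sum to 1 (valence 2) → 1 H
  atom 4: C, bond orders sum to 3 (valence 4) → 1 H
  atom 5: C, bond orders sum to 4 (valence 4) → 0 H
  atom 6: C, bond orders sum to 3 (valence 4) → 1 H
  atom 7: C, bond orders sum to 3 (valence 4) → 1 H
  atom 8: C, bond orders sum to 3 (valence 4) → 1 H
  atom 9: C, bond orders sum to 3 (valence 4) → 1 H
  atom 10: C, bond orders sum to 4 (valence 4) → 0 H
  atom 11: I (halogen, monovalent) → 0 H
  atom 12: C, bond orders sum to 3 (valence 4) → 1 H
  atom 13: C, bond orders sum to 4 (valence 4) → 0 H
  atom 14: O, bond orders sum to 2 (valence 2) → 0 H
  atom 15: C, bond orders sum to 1 (valence 4) → 3 H
  atom 16: C, bond orders sum to 2 (valence 4) → 2 H
  atom 17: C, bond orders sum to 3 (valence 4) → 1 H
  atom 18: Br (halogen, monovalent) → 0 H
  atom 19: C, bond orders sum to 2 (valence 4) → 2 H
  atom 20: O, bond orders sum to 2 (valence 2) → 0 H
  atom 21: C, bond orders sum to 1 (valence 4) → 3 H
Totals → C:15, H:18, Br:1, I:1, O:4.
In Hill order: C15H18BrIO4.

C15H18BrIO4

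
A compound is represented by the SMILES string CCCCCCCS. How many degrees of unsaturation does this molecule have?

Degree of unsaturation = (number of rings) + (number of π bonds).
Ring closures in the SMILES: 0.
π bonds: none → 0 DoU from unsaturation.
Total DoU = 0 + 0 = 0.

0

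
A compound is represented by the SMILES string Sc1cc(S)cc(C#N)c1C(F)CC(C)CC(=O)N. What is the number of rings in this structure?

1

In SMILES, each pair of matching ring-closure digits denotes one ring-closing bond; the number of such bonds equals the number of independent rings.
Ring-closure bonds here: 1.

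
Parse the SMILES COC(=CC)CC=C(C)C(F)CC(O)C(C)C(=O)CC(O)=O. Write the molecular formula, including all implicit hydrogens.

Walk through each heavy atom and fill implicit hydrogens from standard valence (C 4, N 3, O 2, S 2, halogen 1):
  atom 1: C, bond orders sum to 1 (valence 4) → 3 H
  atom 2: O, bond orders sum to 2 (valence 2) → 0 H
  atom 3: C, bond orders sum to 4 (valence 4) → 0 H
  atom 4: C, bond orders sum to 3 (valence 4) → 1 H
  atom 5: C, bond orders sum to 1 (valence 4) → 3 H
  atom 6: C, bond orders sum to 2 (valence 4) → 2 H
  atom 7: C, bond orders sum to 3 (valence 4) → 1 H
  atom 8: C, bond orders sum to 4 (valence 4) → 0 H
  atom 9: C, bond orders sum to 1 (valence 4) → 3 H
  atom 10: C, bond orders sum to 3 (valence 4) → 1 H
  atom 11: F (halogen, monovalent) → 0 H
  atom 12: C, bond orders sum to 2 (valence 4) → 2 H
  atom 13: C, bond orders sum to 3 (valence 4) → 1 H
  atom 14: O, bond orders sum to 1 (valence 2) → 1 H
  atom 15: C, bond orders sum to 3 (valence 4) → 1 H
  atom 16: C, bond orders sum to 1 (valence 4) → 3 H
  atom 17: C, bond orders sum to 4 (valence 4) → 0 H
  atom 18: O, bond orders sum to 2 (valence 2) → 0 H
  atom 19: C, bond orders sum to 2 (valence 4) → 2 H
  atom 20: C, bond orders sum to 4 (valence 4) → 0 H
  atom 21: O, bond orders sum to 1 (valence 2) → 1 H
  atom 22: O, bond orders sum to 2 (valence 2) → 0 H
Totals → C:16, H:25, F:1, O:5.

C16H25FO5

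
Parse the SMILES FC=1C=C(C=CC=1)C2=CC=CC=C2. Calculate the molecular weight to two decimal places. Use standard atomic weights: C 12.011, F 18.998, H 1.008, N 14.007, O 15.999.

First, the molecular formula is C12H9F (counting implicit H from valence).
  C: 12 × 12.011 = 144.132
  F: 1 × 18.998 = 18.998
  H: 9 × 1.008 = 9.072
Sum: 12×12.011 + 1×18.998 + 9×1.008 = 172.202 → 172.20 g/mol.

172.20 g/mol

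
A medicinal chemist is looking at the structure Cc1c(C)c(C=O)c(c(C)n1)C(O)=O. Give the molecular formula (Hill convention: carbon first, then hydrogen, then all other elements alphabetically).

Walk through each heavy atom and fill implicit hydrogens from standard valence (C 4, N 3, O 2, S 2, halogen 1); for lowercase aromatic atoms, an aromatic c carries 1 H when it has two neighbours and 0 H with three, and aromatic n carries 0 H:
  atom 1: C, bond orders sum to 1 (valence 4) → 3 H
  atom 2: aromatic c, 3 neighbours → 0 H
  atom 3: aromatic c, 3 neighbours → 0 H
  atom 4: C, bond orders sum to 1 (valence 4) → 3 H
  atom 5: aromatic c, 3 neighbours → 0 H
  atom 6: C, bond orders sum to 3 (valence 4) → 1 H
  atom 7: O, bond orders sum to 2 (valence 2) → 0 H
  atom 8: aromatic c, 3 neighbours → 0 H
  atom 9: aromatic c, 3 neighbours → 0 H
  atom 10: C, bond orders sum to 1 (valence 4) → 3 H
  atom 11: aromatic n, 2 neighbours → 0 H
  atom 12: C, bond orders sum to 4 (valence 4) → 0 H
  atom 13: O, bond orders sum to 1 (valence 2) → 1 H
  atom 14: O, bond orders sum to 2 (valence 2) → 0 H
Totals → C:10, H:11, N:1, O:3.
In Hill order: C10H11NO3.

C10H11NO3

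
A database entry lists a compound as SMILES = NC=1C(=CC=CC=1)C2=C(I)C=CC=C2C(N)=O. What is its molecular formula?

Walk through each heavy atom and fill implicit hydrogens from standard valence (C 4, N 3, O 2, S 2, halogen 1):
  atom 1: N, bond orders sum to 1 (valence 3) → 2 H
  atom 2: C, bond orders sum to 4 (valence 4) → 0 H
  atom 3: C, bond orders sum to 4 (valence 4) → 0 H
  atom 4: C, bond orders sum to 3 (valence 4) → 1 H
  atom 5: C, bond orders sum to 3 (valence 4) → 1 H
  atom 6: C, bond orders sum to 3 (valence 4) → 1 H
  atom 7: C, bond orders sum to 3 (valence 4) → 1 H
  atom 8: C, bond orders sum to 4 (valence 4) → 0 H
  atom 9: C, bond orders sum to 4 (valence 4) → 0 H
  atom 10: I (halogen, monovalent) → 0 H
  atom 11: C, bond orders sum to 3 (valence 4) → 1 H
  atom 12: C, bond orders sum to 3 (valence 4) → 1 H
  atom 13: C, bond orders sum to 3 (valence 4) → 1 H
  atom 14: C, bond orders sum to 4 (valence 4) → 0 H
  atom 15: C, bond orders sum to 4 (valence 4) → 0 H
  atom 16: N, bond orders sum to 1 (valence 3) → 2 H
  atom 17: O, bond orders sum to 2 (valence 2) → 0 H
Totals → C:13, H:11, I:1, N:2, O:1.
In Hill order: C13H11IN2O.

C13H11IN2O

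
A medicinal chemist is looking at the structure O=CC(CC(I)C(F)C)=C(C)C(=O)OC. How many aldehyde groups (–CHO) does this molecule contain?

The aldehyde motif appears at heavy-atom position 2 in the SMILES.
Other groups present: 1 alkene, 1 ester.
Aldehyde count: 1.

1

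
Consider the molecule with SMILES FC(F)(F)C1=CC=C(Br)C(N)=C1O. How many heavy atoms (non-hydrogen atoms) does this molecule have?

13

Every atom symbol written in the SMILES (organic subset) is one heavy atom; implicit H are not written.
Heavy atoms by element → Br:1, C:7, F:3, N:1, O:1.
Total: 13.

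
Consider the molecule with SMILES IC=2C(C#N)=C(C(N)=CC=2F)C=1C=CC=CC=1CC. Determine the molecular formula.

Walk through each heavy atom and fill implicit hydrogens from standard valence (C 4, N 3, O 2, S 2, halogen 1):
  atom 1: I (halogen, monovalent) → 0 H
  atom 2: C, bond orders sum to 4 (valence 4) → 0 H
  atom 3: C, bond orders sum to 4 (valence 4) → 0 H
  atom 4: C, bond orders sum to 4 (valence 4) → 0 H
  atom 5: N, bond orders sum to 3 (valence 3) → 0 H
  atom 6: C, bond orders sum to 4 (valence 4) → 0 H
  atom 7: C, bond orders sum to 4 (valence 4) → 0 H
  atom 8: N, bond orders sum to 1 (valence 3) → 2 H
  atom 9: C, bond orders sum to 3 (valence 4) → 1 H
  atom 10: C, bond orders sum to 4 (valence 4) → 0 H
  atom 11: F (halogen, monovalent) → 0 H
  atom 12: C, bond orders sum to 4 (valence 4) → 0 H
  atom 13: C, bond orders sum to 3 (valence 4) → 1 H
  atom 14: C, bond orders sum to 3 (valence 4) → 1 H
  atom 15: C, bond orders sum to 3 (valence 4) → 1 H
  atom 16: C, bond orders sum to 3 (valence 4) → 1 H
  atom 17: C, bond orders sum to 4 (valence 4) → 0 H
  atom 18: C, bond orders sum to 2 (valence 4) → 2 H
  atom 19: C, bond orders sum to 1 (valence 4) → 3 H
Totals → C:15, H:12, F:1, I:1, N:2.

C15H12FIN2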